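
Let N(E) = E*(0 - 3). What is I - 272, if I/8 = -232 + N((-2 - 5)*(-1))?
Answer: -2296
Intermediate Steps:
N(E) = -3*E (N(E) = E*(-3) = -3*E)
I = -2024 (I = 8*(-232 - 3*(-2 - 5)*(-1)) = 8*(-232 - (-21)*(-1)) = 8*(-232 - 3*7) = 8*(-232 - 21) = 8*(-253) = -2024)
I - 272 = -2024 - 272 = -2296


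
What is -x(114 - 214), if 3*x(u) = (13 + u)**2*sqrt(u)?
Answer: -25230*I ≈ -25230.0*I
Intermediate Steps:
x(u) = sqrt(u)*(13 + u)**2/3 (x(u) = ((13 + u)**2*sqrt(u))/3 = (sqrt(u)*(13 + u)**2)/3 = sqrt(u)*(13 + u)**2/3)
-x(114 - 214) = -sqrt(114 - 214)*(13 + (114 - 214))**2/3 = -sqrt(-100)*(13 - 100)**2/3 = -10*I*(-87)**2/3 = -10*I*7569/3 = -25230*I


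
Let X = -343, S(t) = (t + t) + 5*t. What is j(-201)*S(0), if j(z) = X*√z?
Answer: 0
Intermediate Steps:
S(t) = 7*t (S(t) = 2*t + 5*t = 7*t)
j(z) = -343*√z
j(-201)*S(0) = (-343*I*√201)*(7*0) = -343*I*√201*0 = 0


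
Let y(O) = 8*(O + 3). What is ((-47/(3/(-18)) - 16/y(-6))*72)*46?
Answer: 936192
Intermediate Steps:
y(O) = 24 + 8*O (y(O) = 8*(3 + O) = 24 + 8*O)
((-47/(3/(-18)) - 16/y(-6))*72)*46 = ((-47/(3/(-18)) - 16/(24 + 8*(-6)))*72)*46 = ((-47/(3*(-1/18)) - 16/(24 - 48))*72)*46 = ((-47/(-⅙) - 16/(-24))*72)*46 = ((-47*(-6) - 16*(-1/24))*72)*46 = ((282 + ⅔)*72)*46 = ((848/3)*72)*46 = 20352*46 = 936192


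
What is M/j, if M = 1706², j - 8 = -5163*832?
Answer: -727609/1073902 ≈ -0.67754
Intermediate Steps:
j = -4295608 (j = 8 - 5163*832 = 8 - 4295616 = -4295608)
M = 2910436
M/j = 2910436/(-4295608) = 2910436*(-1/4295608) = -727609/1073902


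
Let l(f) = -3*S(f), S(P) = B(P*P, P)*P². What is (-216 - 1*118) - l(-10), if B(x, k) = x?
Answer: 29666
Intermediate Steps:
S(P) = P⁴ (S(P) = (P*P)*P² = P²*P² = P⁴)
l(f) = -3*f⁴
(-216 - 1*118) - l(-10) = (-216 - 1*118) - (-3)*(-10)⁴ = (-216 - 118) - (-3)*10000 = -334 - 1*(-30000) = -334 + 30000 = 29666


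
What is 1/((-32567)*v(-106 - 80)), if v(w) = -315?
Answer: 1/10258605 ≈ 9.7479e-8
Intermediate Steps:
1/((-32567)*v(-106 - 80)) = 1/(-32567*(-315)) = -1/32567*(-1/315) = 1/10258605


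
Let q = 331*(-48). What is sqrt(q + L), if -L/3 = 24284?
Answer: 6*I*sqrt(2465) ≈ 297.89*I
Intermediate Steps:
L = -72852 (L = -3*24284 = -72852)
q = -15888
sqrt(q + L) = sqrt(-15888 - 72852) = sqrt(-88740) = 6*I*sqrt(2465)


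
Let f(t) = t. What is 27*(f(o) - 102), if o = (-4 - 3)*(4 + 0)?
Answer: -3510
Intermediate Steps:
o = -28 (o = -7*4 = -28)
27*(f(o) - 102) = 27*(-28 - 102) = 27*(-130) = -3510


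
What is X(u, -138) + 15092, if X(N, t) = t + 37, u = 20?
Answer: 14991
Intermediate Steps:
X(N, t) = 37 + t
X(u, -138) + 15092 = (37 - 138) + 15092 = -101 + 15092 = 14991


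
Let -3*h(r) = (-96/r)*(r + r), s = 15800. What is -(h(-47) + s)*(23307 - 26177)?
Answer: 45529680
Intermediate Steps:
h(r) = 64 (h(r) = -(-96/r)*(r + r)/3 = -(-96/r)*2*r/3 = -1/3*(-192) = 64)
-(h(-47) + s)*(23307 - 26177) = -(64 + 15800)*(23307 - 26177) = -15864*(-2870) = -1*(-45529680) = 45529680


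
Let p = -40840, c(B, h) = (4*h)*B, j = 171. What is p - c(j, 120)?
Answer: -122920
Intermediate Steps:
c(B, h) = 4*B*h
p - c(j, 120) = -40840 - 4*171*120 = -40840 - 1*82080 = -40840 - 82080 = -122920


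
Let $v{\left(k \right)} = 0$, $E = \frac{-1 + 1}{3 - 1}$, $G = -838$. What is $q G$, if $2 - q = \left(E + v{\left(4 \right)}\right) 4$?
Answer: $-1676$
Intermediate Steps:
$E = 0$ ($E = \frac{0}{2} = 0 \cdot \frac{1}{2} = 0$)
$q = 2$ ($q = 2 - \left(0 + 0\right) 4 = 2 - 0 \cdot 4 = 2 - 0 = 2 + 0 = 2$)
$q G = 2 \left(-838\right) = -1676$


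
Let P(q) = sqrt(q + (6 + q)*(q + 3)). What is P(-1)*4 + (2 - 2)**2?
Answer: 12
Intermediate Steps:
P(q) = sqrt(q + (3 + q)*(6 + q)) (P(q) = sqrt(q + (6 + q)*(3 + q)) = sqrt(q + (3 + q)*(6 + q)))
P(-1)*4 + (2 - 2)**2 = sqrt(18 + (-1)**2 + 10*(-1))*4 + (2 - 2)**2 = sqrt(18 + 1 - 10)*4 + 0**2 = sqrt(9)*4 + 0 = 3*4 + 0 = 12 + 0 = 12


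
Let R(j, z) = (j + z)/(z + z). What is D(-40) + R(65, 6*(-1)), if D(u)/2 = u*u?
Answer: 38341/12 ≈ 3195.1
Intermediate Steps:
R(j, z) = (j + z)/(2*z) (R(j, z) = (j + z)/((2*z)) = (j + z)*(1/(2*z)) = (j + z)/(2*z))
D(u) = 2*u**2 (D(u) = 2*(u*u) = 2*u**2)
D(-40) + R(65, 6*(-1)) = 2*(-40)**2 + (65 + 6*(-1))/(2*((6*(-1)))) = 2*1600 + (1/2)*(65 - 6)/(-6) = 3200 + (1/2)*(-1/6)*59 = 3200 - 59/12 = 38341/12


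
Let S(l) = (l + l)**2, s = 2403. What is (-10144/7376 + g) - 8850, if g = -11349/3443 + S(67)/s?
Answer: -33744074761115/3814096869 ≈ -8847.2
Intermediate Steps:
S(l) = 4*l**2 (S(l) = (2*l)**2 = 4*l**2)
g = 34550861/8273529 (g = -11349/3443 + (4*67**2)/2403 = -11349*1/3443 + (4*4489)*(1/2403) = -11349/3443 + 17956*(1/2403) = -11349/3443 + 17956/2403 = 34550861/8273529 ≈ 4.1761)
(-10144/7376 + g) - 8850 = (-10144/7376 + 34550861/8273529) - 8850 = (-10144*1/7376 + 34550861/8273529) - 8850 = (-634/461 + 34550861/8273529) - 8850 = 10682529535/3814096869 - 8850 = -33744074761115/3814096869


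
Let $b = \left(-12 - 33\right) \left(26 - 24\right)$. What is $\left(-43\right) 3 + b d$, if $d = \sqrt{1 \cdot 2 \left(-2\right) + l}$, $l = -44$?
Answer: $-129 - 360 i \sqrt{3} \approx -129.0 - 623.54 i$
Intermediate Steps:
$b = -90$ ($b = \left(-45\right) 2 = -90$)
$d = 4 i \sqrt{3}$ ($d = \sqrt{1 \cdot 2 \left(-2\right) - 44} = \sqrt{2 \left(-2\right) - 44} = \sqrt{-4 - 44} = \sqrt{-48} = 4 i \sqrt{3} \approx 6.9282 i$)
$\left(-43\right) 3 + b d = \left(-43\right) 3 - 90 \cdot 4 i \sqrt{3} = -129 - 360 i \sqrt{3}$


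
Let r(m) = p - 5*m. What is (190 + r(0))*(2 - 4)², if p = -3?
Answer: 748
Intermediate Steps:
r(m) = -3 - 5*m
(190 + r(0))*(2 - 4)² = (190 + (-3 - 5*0))*(2 - 4)² = (190 + (-3 + 0))*(-2)² = (190 - 3)*4 = 187*4 = 748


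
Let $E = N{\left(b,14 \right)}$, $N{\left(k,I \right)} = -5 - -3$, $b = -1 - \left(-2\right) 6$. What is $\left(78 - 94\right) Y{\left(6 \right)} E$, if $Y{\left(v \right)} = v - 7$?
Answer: $-32$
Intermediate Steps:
$Y{\left(v \right)} = -7 + v$ ($Y{\left(v \right)} = v - 7 = -7 + v$)
$b = 11$ ($b = -1 - -12 = -1 + 12 = 11$)
$N{\left(k,I \right)} = -2$ ($N{\left(k,I \right)} = -5 + 3 = -2$)
$E = -2$
$\left(78 - 94\right) Y{\left(6 \right)} E = \left(78 - 94\right) \left(-7 + 6\right) \left(-2\right) = \left(78 - 94\right) \left(-1\right) \left(-2\right) = \left(-16\right) \left(-1\right) \left(-2\right) = 16 \left(-2\right) = -32$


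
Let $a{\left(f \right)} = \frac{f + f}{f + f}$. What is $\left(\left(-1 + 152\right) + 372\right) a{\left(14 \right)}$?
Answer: $523$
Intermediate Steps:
$a{\left(f \right)} = 1$ ($a{\left(f \right)} = \frac{2 f}{2 f} = 2 f \frac{1}{2 f} = 1$)
$\left(\left(-1 + 152\right) + 372\right) a{\left(14 \right)} = \left(\left(-1 + 152\right) + 372\right) 1 = \left(151 + 372\right) 1 = 523 \cdot 1 = 523$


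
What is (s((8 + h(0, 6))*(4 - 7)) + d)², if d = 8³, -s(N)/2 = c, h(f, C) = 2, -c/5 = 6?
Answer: 327184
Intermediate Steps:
c = -30 (c = -5*6 = -30)
s(N) = 60 (s(N) = -2*(-30) = 60)
d = 512
(s((8 + h(0, 6))*(4 - 7)) + d)² = (60 + 512)² = 572² = 327184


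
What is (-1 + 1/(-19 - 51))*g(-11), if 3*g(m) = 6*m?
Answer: 781/35 ≈ 22.314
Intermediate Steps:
g(m) = 2*m (g(m) = (6*m)/3 = 2*m)
(-1 + 1/(-19 - 51))*g(-11) = (-1 + 1/(-19 - 51))*(2*(-11)) = (-1 + 1/(-70))*(-22) = (-1 - 1/70)*(-22) = -71/70*(-22) = 781/35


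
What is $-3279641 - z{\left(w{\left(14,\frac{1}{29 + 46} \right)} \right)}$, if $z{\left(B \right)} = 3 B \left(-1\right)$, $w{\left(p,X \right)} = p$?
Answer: $-3279599$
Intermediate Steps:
$z{\left(B \right)} = - 3 B$
$-3279641 - z{\left(w{\left(14,\frac{1}{29 + 46} \right)} \right)} = -3279641 - \left(-3\right) 14 = -3279641 - -42 = -3279641 + 42 = -3279599$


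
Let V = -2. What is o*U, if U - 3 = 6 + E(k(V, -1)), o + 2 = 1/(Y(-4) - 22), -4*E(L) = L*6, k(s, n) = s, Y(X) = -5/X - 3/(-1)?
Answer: -1752/71 ≈ -24.676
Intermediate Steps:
Y(X) = 3 - 5/X (Y(X) = -5/X - 3*(-1) = -5/X + 3 = 3 - 5/X)
E(L) = -3*L/2 (E(L) = -L*6/4 = -3*L/2)
o = -146/71 (o = -2 + 1/((3 - 5/(-4)) - 22) = -2 + 1/((3 - 5*(-1/4)) - 22) = -2 + 1/((3 + 5/4) - 22) = -2 + 1/(17/4 - 22) = -2 + 1/(-71/4) = -2 - 4/71 = -146/71 ≈ -2.0563)
U = 12 (U = 3 + (6 - 3/2*(-2)) = 3 + (6 + 3) = 3 + 9 = 12)
o*U = -146/71*12 = -1752/71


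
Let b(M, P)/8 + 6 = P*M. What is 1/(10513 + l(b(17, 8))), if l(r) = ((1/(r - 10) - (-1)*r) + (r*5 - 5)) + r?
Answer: 1030/18321641 ≈ 5.6218e-5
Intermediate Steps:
b(M, P) = -48 + 8*M*P (b(M, P) = -48 + 8*(P*M) = -48 + 8*(M*P) = -48 + 8*M*P)
l(r) = -5 + 1/(-10 + r) + 7*r (l(r) = ((1/(-10 + r) + r) + (5*r - 5)) + r = ((r + 1/(-10 + r)) + (-5 + 5*r)) + r = (-5 + 1/(-10 + r) + 6*r) + r = -5 + 1/(-10 + r) + 7*r)
1/(10513 + l(b(17, 8))) = 1/(10513 + (51 - 75*(-48 + 8*17*8) + 7*(-48 + 8*17*8)²)/(-10 + (-48 + 8*17*8))) = 1/(10513 + (51 - 75*(-48 + 1088) + 7*(-48 + 1088)²)/(-10 + (-48 + 1088))) = 1/(10513 + (51 - 75*1040 + 7*1040²)/(-10 + 1040)) = 1/(10513 + (51 - 78000 + 7*1081600)/1030) = 1/(10513 + (51 - 78000 + 7571200)/1030) = 1/(10513 + (1/1030)*7493251) = 1/(10513 + 7493251/1030) = 1/(18321641/1030) = 1030/18321641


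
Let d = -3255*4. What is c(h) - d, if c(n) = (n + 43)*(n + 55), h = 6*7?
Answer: 21265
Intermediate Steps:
d = -13020
h = 42
c(n) = (43 + n)*(55 + n)
c(h) - d = (2365 + 42² + 98*42) - 1*(-13020) = (2365 + 1764 + 4116) + 13020 = 8245 + 13020 = 21265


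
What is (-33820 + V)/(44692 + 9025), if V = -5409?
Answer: -39229/53717 ≈ -0.73029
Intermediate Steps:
(-33820 + V)/(44692 + 9025) = (-33820 - 5409)/(44692 + 9025) = -39229/53717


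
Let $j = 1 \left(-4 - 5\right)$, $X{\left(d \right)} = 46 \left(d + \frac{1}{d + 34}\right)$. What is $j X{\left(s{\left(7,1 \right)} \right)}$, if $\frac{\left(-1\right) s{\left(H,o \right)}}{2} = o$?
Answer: $\frac{13041}{16} \approx 815.06$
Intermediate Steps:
$s{\left(H,o \right)} = - 2 o$
$X{\left(d \right)} = 46 d + \frac{46}{34 + d}$ ($X{\left(d \right)} = 46 \left(d + \frac{1}{34 + d}\right) = 46 d + \frac{46}{34 + d}$)
$j = -9$ ($j = 1 \left(-9\right) = -9$)
$j X{\left(s{\left(7,1 \right)} \right)} = - 9 \frac{46 \left(1 + \left(\left(-2\right) 1\right)^{2} + 34 \left(\left(-2\right) 1\right)\right)}{34 - 2} = - 9 \frac{46 \left(1 + \left(-2\right)^{2} + 34 \left(-2\right)\right)}{34 - 2} = - 9 \frac{46 \left(1 + 4 - 68\right)}{32} = - 9 \cdot 46 \cdot \frac{1}{32} \left(-63\right) = \left(-9\right) \left(- \frac{1449}{16}\right) = \frac{13041}{16}$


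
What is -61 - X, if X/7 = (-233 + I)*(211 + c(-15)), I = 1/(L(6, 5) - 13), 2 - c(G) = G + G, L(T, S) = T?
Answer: 396515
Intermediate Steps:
c(G) = 2 - 2*G (c(G) = 2 - (G + G) = 2 - 2*G)
I = -⅐ (I = 1/(6 - 13) = 1/(-7) = -⅐ ≈ -0.14286)
X = -396576 (X = 7*((-233 - ⅐)*(211 + (2 - 2*(-15)))) = 7*(-1632*(211 + (2 + 30))/7) = 7*(-1632*(211 + 32)/7) = 7*(-1632/7*243) = 7*(-396576/7) = -396576)
-61 - X = -61 - 1*(-396576) = -61 + 396576 = 396515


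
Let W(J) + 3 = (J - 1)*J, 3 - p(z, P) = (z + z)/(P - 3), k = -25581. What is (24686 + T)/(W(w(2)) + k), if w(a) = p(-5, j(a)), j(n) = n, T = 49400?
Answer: -37043/12764 ≈ -2.9021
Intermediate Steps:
p(z, P) = 3 - 2*z/(-3 + P) (p(z, P) = 3 - (z + z)/(P - 3) = 3 - 2*z/(-3 + P))
w(a) = (1 + 3*a)/(-3 + a) (w(a) = (-9 - 2*(-5) + 3*a)/(-3 + a) = (-9 + 10 + 3*a)/(-3 + a) = (1 + 3*a)/(-3 + a))
W(J) = -3 + J*(-1 + J) (W(J) = -3 + (J - 1)*J = -3 + (-1 + J)*J = -3 + J*(-1 + J))
(24686 + T)/(W(w(2)) + k) = (24686 + 49400)/((-3 + ((1 + 3*2)/(-3 + 2))**2 - (1 + 3*2)/(-3 + 2)) - 25581) = 74086/((-3 + ((1 + 6)/(-1))**2 - (1 + 6)/(-1)) - 25581) = 74086/((-3 + (-1*7)**2 - (-1)*7) - 25581) = 74086/((-3 + (-7)**2 - 1*(-7)) - 25581) = 74086/((-3 + 49 + 7) - 25581) = 74086/(53 - 25581) = 74086/(-25528) = 74086*(-1/25528) = -37043/12764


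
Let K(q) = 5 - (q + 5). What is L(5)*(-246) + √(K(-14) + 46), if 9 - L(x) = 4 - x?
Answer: -2460 + 2*√15 ≈ -2452.3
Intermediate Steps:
K(q) = -q (K(q) = 5 - (5 + q) = 5 + (-5 - q) = -q)
L(x) = 5 + x (L(x) = 9 - (4 - x) = 9 + (-4 + x) = 5 + x)
L(5)*(-246) + √(K(-14) + 46) = (5 + 5)*(-246) + √(-1*(-14) + 46) = 10*(-246) + √(14 + 46) = -2460 + √60 = -2460 + 2*√15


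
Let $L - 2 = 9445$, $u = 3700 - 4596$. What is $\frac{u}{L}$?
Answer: $- \frac{896}{9447} \approx -0.094845$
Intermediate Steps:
$u = -896$ ($u = 3700 - 4596 = -896$)
$L = 9447$ ($L = 2 + 9445 = 9447$)
$\frac{u}{L} = - \frac{896}{9447}$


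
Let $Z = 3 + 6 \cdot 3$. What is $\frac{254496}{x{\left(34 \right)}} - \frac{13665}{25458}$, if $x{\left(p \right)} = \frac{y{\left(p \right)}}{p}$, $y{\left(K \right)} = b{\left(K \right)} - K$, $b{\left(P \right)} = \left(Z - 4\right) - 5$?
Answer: $- \frac{3337650187}{8486} \approx -3.9331 \cdot 10^{5}$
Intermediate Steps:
$Z = 21$ ($Z = 3 + 18 = 21$)
$b{\left(P \right)} = 12$ ($b{\left(P \right)} = \left(21 - 4\right) - 5 = 17 - 5 = 12$)
$y{\left(K \right)} = 12 - K$
$x{\left(p \right)} = \frac{12 - p}{p}$
$\frac{254496}{x{\left(34 \right)}} - \frac{13665}{25458} = \frac{254496}{\frac{1}{34} \left(12 - 34\right)} - \frac{13665}{25458} = \frac{254496}{\frac{1}{34} \left(12 - 34\right)} - \frac{4555}{8486} = \frac{254496}{\frac{1}{34} \left(-22\right)} - \frac{4555}{8486} = \frac{254496}{- \frac{11}{17}} - \frac{4555}{8486} = 254496 \left(- \frac{17}{11}\right) - \frac{4555}{8486} = -393312 - \frac{4555}{8486} = - \frac{3337650187}{8486}$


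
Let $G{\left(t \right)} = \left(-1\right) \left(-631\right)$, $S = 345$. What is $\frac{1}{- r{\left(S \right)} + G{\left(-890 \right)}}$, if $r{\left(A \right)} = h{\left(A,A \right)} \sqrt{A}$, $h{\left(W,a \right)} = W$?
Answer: $- \frac{631}{40665464} - \frac{345 \sqrt{345}}{40665464} \approx -0.0001731$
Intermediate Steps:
$r{\left(A \right)} = A^{\frac{3}{2}}$ ($r{\left(A \right)} = A \sqrt{A} = A^{\frac{3}{2}}$)
$G{\left(t \right)} = 631$
$\frac{1}{- r{\left(S \right)} + G{\left(-890 \right)}} = \frac{1}{- 345^{\frac{3}{2}} + 631} = \frac{1}{- 345 \sqrt{345} + 631} = \frac{1}{631 - 345 \sqrt{345}}$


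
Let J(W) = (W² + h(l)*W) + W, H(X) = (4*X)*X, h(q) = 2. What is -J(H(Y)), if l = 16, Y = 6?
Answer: -21168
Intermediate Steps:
H(X) = 4*X²
J(W) = W² + 3*W (J(W) = (W² + 2*W) + W = W² + 3*W)
-J(H(Y)) = -4*6²*(3 + 4*6²) = -4*36*(3 + 4*36) = -144*(3 + 144) = -144*147 = -1*21168 = -21168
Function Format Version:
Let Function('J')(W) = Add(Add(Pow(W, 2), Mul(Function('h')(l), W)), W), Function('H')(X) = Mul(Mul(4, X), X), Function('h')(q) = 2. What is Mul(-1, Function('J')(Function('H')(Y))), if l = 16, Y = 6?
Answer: -21168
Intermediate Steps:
Function('H')(X) = Mul(4, Pow(X, 2))
Function('J')(W) = Add(Pow(W, 2), Mul(3, W)) (Function('J')(W) = Add(Add(Pow(W, 2), Mul(2, W)), W) = Add(Pow(W, 2), Mul(3, W)))
Mul(-1, Function('J')(Function('H')(Y))) = Mul(-1, Mul(Mul(4, Pow(6, 2)), Add(3, Mul(4, Pow(6, 2))))) = Mul(-1, Mul(Mul(4, 36), Add(3, Mul(4, 36)))) = Mul(-1, Mul(144, Add(3, 144))) = Mul(-1, Mul(144, 147)) = Mul(-1, 21168) = -21168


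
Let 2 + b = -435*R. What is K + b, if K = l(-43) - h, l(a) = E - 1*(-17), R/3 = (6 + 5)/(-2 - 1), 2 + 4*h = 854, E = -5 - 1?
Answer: 4581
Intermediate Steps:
E = -6
h = 213 (h = -1/2 + (1/4)*854 = -1/2 + 427/2 = 213)
R = -11 (R = 3*((6 + 5)/(-2 - 1)) = 3*(11/(-3)) = 3*(11*(-1/3)) = 3*(-11/3) = -11)
b = 4783 (b = -2 - 435*(-11) = -2 + 4785 = 4783)
l(a) = 11 (l(a) = -6 - 1*(-17) = -6 + 17 = 11)
K = -202 (K = 11 - 1*213 = 11 - 213 = -202)
K + b = -202 + 4783 = 4581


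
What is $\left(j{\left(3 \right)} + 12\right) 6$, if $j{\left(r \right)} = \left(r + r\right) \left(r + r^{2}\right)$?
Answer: $504$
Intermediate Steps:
$j{\left(r \right)} = 2 r \left(r + r^{2}\right)$
$\left(j{\left(3 \right)} + 12\right) 6 = \left(2 \cdot 3^{2} \left(1 + 3\right) + 12\right) 6 = \left(2 \cdot 9 \cdot 4 + 12\right) 6 = \left(72 + 12\right) 6 = 84 \cdot 6 = 504$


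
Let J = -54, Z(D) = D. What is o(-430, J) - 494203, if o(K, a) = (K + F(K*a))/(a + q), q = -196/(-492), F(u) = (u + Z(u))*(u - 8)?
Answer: -135847956929/6593 ≈ -2.0605e+7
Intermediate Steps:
F(u) = 2*u*(-8 + u) (F(u) = (u + u)*(u - 8) = (2*u)*(-8 + u) = 2*u*(-8 + u))
q = 49/123 (q = -196*(-1/492) = 49/123 ≈ 0.39837)
o(K, a) = (K + 2*K*a*(-8 + K*a))/(49/123 + a) (o(K, a) = (K + 2*(K*a)*(-8 + K*a))/(a + 49/123) = (K + 2*K*a*(-8 + K*a))/(49/123 + a))
o(-430, J) - 494203 = 123*(-430)*(1 - 16*(-54) + 2*(-430)*(-54)²)/(49 + 123*(-54)) - 494203 = 123*(-430)*(1 + 864 + 2*(-430)*2916)/(49 - 6642) - 494203 = 123*(-430)*(1 + 864 - 2507760)/(-6593) - 494203 = 123*(-430)*(-1/6593)*(-2506895) - 494203 = -132589676550/6593 - 494203 = -135847956929/6593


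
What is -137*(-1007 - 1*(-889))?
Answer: 16166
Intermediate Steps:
-137*(-1007 - 1*(-889)) = -137*(-1007 + 889) = -137*(-118) = 16166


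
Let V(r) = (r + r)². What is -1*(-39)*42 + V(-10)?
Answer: 2038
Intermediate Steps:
V(r) = 4*r² (V(r) = (2*r)² = 4*r²)
-1*(-39)*42 + V(-10) = -1*(-39)*42 + 4*(-10)² = 39*42 + 4*100 = 1638 + 400 = 2038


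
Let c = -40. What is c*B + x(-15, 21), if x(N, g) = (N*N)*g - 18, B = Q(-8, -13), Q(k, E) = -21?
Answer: 5547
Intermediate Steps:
B = -21
x(N, g) = -18 + g*N**2 (x(N, g) = N**2*g - 18 = g*N**2 - 18 = -18 + g*N**2)
c*B + x(-15, 21) = -40*(-21) + (-18 + 21*(-15)**2) = 840 + (-18 + 21*225) = 840 + (-18 + 4725) = 840 + 4707 = 5547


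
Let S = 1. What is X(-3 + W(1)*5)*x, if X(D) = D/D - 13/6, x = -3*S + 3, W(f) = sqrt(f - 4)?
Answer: 0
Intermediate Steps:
W(f) = sqrt(-4 + f)
x = 0 (x = -3*1 + 3 = -3 + 3 = 0)
X(D) = -7/6 (X(D) = 1 - 13*1/6 = 1 - 13/6 = -7/6)
X(-3 + W(1)*5)*x = -7/6*0 = 0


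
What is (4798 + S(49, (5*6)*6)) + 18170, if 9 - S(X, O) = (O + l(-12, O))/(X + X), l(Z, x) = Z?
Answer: 160827/7 ≈ 22975.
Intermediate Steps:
S(X, O) = 9 - (-12 + O)/(2*X) (S(X, O) = 9 - (O - 12)/(X + X) = 9 - (-12 + O)/(2*X))
(4798 + S(49, (5*6)*6)) + 18170 = (4798 + (1/2)*(12 - 5*6*6 + 18*49)/49) + 18170 = (4798 + (1/2)*(1/49)*(12 - 30*6 + 882)) + 18170 = (4798 + (1/2)*(1/49)*(12 - 1*180 + 882)) + 18170 = (4798 + (1/2)*(1/49)*(12 - 180 + 882)) + 18170 = (4798 + (1/2)*(1/49)*714) + 18170 = (4798 + 51/7) + 18170 = 33637/7 + 18170 = 160827/7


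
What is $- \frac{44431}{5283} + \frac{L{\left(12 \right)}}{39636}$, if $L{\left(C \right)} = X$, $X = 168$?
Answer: $- \frac{5432653}{646287} \approx -8.4059$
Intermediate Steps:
$L{\left(C \right)} = 168$
$- \frac{44431}{5283} + \frac{L{\left(12 \right)}}{39636} = - \frac{44431}{5283} + \frac{168}{39636} = \left(-44431\right) \frac{1}{5283} + 168 \cdot \frac{1}{39636} = - \frac{44431}{5283} + \frac{14}{3303} = - \frac{5432653}{646287}$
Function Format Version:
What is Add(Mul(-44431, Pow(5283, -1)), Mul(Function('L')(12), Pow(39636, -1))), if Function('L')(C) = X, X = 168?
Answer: Rational(-5432653, 646287) ≈ -8.4059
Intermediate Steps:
Function('L')(C) = 168
Add(Mul(-44431, Pow(5283, -1)), Mul(Function('L')(12), Pow(39636, -1))) = Add(Mul(-44431, Pow(5283, -1)), Mul(168, Pow(39636, -1))) = Add(Mul(-44431, Rational(1, 5283)), Mul(168, Rational(1, 39636))) = Add(Rational(-44431, 5283), Rational(14, 3303)) = Rational(-5432653, 646287)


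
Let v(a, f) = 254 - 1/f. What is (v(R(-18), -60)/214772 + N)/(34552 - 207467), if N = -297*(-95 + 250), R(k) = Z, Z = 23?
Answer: 593221725959/2228238022800 ≈ 0.26623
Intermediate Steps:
R(k) = 23
N = -46035 (N = -297*155 = -46035)
(v(R(-18), -60)/214772 + N)/(34552 - 207467) = ((254 - 1/(-60))/214772 - 46035)/(34552 - 207467) = ((254 - 1*(-1/60))*(1/214772) - 46035)/(-172915) = ((254 + 1/60)*(1/214772) - 46035)*(-1/172915) = ((15241/60)*(1/214772) - 46035)*(-1/172915) = (15241/12886320 - 46035)*(-1/172915) = -593221725959/12886320*(-1/172915) = 593221725959/2228238022800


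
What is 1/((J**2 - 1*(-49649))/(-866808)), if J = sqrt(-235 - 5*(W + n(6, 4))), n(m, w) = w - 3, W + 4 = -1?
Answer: -144468/8239 ≈ -17.535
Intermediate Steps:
W = -5 (W = -4 - 1 = -5)
n(m, w) = -3 + w
J = I*sqrt(215) (J = sqrt(-235 - 5*(-5 + (-3 + 4))) = sqrt(-235 - 5*(-5 + 1)) = sqrt(-235 - 5*(-4)) = sqrt(-235 + 20) = sqrt(-215) = I*sqrt(215) ≈ 14.663*I)
1/((J**2 - 1*(-49649))/(-866808)) = 1/(((I*sqrt(215))**2 - 1*(-49649))/(-866808)) = 1/((-215 + 49649)*(-1/866808)) = 1/(49434*(-1/866808)) = 1/(-8239/144468) = -144468/8239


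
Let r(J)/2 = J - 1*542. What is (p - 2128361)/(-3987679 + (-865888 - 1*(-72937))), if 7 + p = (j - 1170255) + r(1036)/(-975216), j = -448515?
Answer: 913567233199/1165536716520 ≈ 0.78382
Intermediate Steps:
r(J) = -1084 + 2*J (r(J) = 2*(J - 1*542) = 2*(J - 542) = 2*(-542 + J) = -1084 + 2*J)
p = -394664307955/243804 (p = -7 + ((-448515 - 1170255) + (-1084 + 2*1036)/(-975216)) = -7 + (-1618770 + (-1084 + 2072)*(-1/975216)) = -7 + (-1618770 + 988*(-1/975216)) = -7 + (-1618770 - 247/243804) = -7 - 394662601327/243804 = -394664307955/243804 ≈ -1.6188e+6)
(p - 2128361)/(-3987679 + (-865888 - 1*(-72937))) = (-394664307955/243804 - 2128361)/(-3987679 + (-865888 - 1*(-72937))) = -913567233199/(243804*(-3987679 + (-865888 + 72937))) = -913567233199/(243804*(-3987679 - 792951)) = -913567233199/243804/(-4780630) = -913567233199/243804*(-1/4780630) = 913567233199/1165536716520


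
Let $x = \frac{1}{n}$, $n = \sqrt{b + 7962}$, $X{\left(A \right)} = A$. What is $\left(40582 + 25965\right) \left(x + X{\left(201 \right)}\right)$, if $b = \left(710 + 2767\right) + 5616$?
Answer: $13375947 + \frac{66547 \sqrt{1895}}{5685} \approx 1.3376 \cdot 10^{7}$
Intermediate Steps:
$b = 9093$ ($b = 3477 + 5616 = 9093$)
$n = 3 \sqrt{1895}$ ($n = \sqrt{9093 + 7962} = \sqrt{17055} = 3 \sqrt{1895} \approx 130.59$)
$x = \frac{\sqrt{1895}}{5685}$ ($x = \frac{1}{3 \sqrt{1895}} = \frac{\sqrt{1895}}{5685} \approx 0.0076573$)
$\left(40582 + 25965\right) \left(x + X{\left(201 \right)}\right) = \left(40582 + 25965\right) \left(\frac{\sqrt{1895}}{5685} + 201\right) = 66547 \left(201 + \frac{\sqrt{1895}}{5685}\right) = 13375947 + \frac{66547 \sqrt{1895}}{5685}$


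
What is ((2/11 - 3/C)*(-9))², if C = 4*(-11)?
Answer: 81/16 ≈ 5.0625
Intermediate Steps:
C = -44
((2/11 - 3/C)*(-9))² = ((2/11 - 3/(-44))*(-9))² = ((2*(1/11) - 3*(-1/44))*(-9))² = ((2/11 + 3/44)*(-9))² = ((¼)*(-9))² = (-9/4)² = 81/16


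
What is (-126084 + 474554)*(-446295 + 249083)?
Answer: -68722465640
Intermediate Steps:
(-126084 + 474554)*(-446295 + 249083) = 348470*(-197212) = -68722465640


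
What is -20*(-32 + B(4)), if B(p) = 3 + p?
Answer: 500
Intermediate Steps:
-20*(-32 + B(4)) = -20*(-32 + (3 + 4)) = -20*(-32 + 7) = -20*(-25) = 500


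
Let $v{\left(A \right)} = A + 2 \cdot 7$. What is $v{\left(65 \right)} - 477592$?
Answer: $-477513$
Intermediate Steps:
$v{\left(A \right)} = 14 + A$ ($v{\left(A \right)} = A + 14 = 14 + A$)
$v{\left(65 \right)} - 477592 = \left(14 + 65\right) - 477592 = 79 - 477592 = -477513$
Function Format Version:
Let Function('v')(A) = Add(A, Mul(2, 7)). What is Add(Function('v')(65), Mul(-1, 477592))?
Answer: -477513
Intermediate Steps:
Function('v')(A) = Add(14, A) (Function('v')(A) = Add(A, 14) = Add(14, A))
Add(Function('v')(65), Mul(-1, 477592)) = Add(Add(14, 65), Mul(-1, 477592)) = Add(79, -477592) = -477513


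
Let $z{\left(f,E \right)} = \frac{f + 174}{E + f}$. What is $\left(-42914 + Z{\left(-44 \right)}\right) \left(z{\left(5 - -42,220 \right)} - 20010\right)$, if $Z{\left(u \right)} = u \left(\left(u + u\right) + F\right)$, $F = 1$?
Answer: $\frac{208814961614}{267} \approx 7.8208 \cdot 10^{8}$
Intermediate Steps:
$Z{\left(u \right)} = u \left(1 + 2 u\right)$ ($Z{\left(u \right)} = u \left(\left(u + u\right) + 1\right) = u \left(2 u + 1\right) = u \left(1 + 2 u\right)$)
$z{\left(f,E \right)} = \frac{174 + f}{E + f}$
$\left(-42914 + Z{\left(-44 \right)}\right) \left(z{\left(5 - -42,220 \right)} - 20010\right) = \left(-42914 - 44 \left(1 + 2 \left(-44\right)\right)\right) \left(\frac{174 + \left(5 - -42\right)}{220 + \left(5 - -42\right)} - 20010\right) = \left(-42914 - 44 \left(1 - 88\right)\right) \left(\frac{174 + \left(5 + 42\right)}{220 + \left(5 + 42\right)} - 20010\right) = \left(-42914 - -3828\right) \left(\frac{174 + 47}{220 + 47} - 20010\right) = \left(-42914 + 3828\right) \left(\frac{1}{267} \cdot 221 - 20010\right) = - 39086 \left(\frac{1}{267} \cdot 221 - 20010\right) = - 39086 \left(\frac{221}{267} - 20010\right) = \left(-39086\right) \left(- \frac{5342449}{267}\right) = \frac{208814961614}{267}$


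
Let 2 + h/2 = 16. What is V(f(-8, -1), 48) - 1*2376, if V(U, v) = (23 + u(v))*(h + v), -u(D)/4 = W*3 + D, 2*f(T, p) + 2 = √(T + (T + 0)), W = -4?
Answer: -11572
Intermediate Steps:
h = 28 (h = -4 + 2*16 = -4 + 32 = 28)
f(T, p) = -1 + √2*√T/2 (f(T, p) = -1 + √(T + (T + 0))/2 = -1 + √(T + T)/2 = -1 + √(2*T)/2 = -1 + (√2*√T)/2 = -1 + √2*√T/2)
u(D) = 48 - 4*D (u(D) = -4*(-4*3 + D) = -4*(-12 + D) = 48 - 4*D)
V(U, v) = (28 + v)*(71 - 4*v) (V(U, v) = (23 + (48 - 4*v))*(28 + v) = (71 - 4*v)*(28 + v) = (28 + v)*(71 - 4*v))
V(f(-8, -1), 48) - 1*2376 = (1988 - 41*48 - 4*48²) - 1*2376 = (1988 - 1968 - 4*2304) - 2376 = (1988 - 1968 - 9216) - 2376 = -9196 - 2376 = -11572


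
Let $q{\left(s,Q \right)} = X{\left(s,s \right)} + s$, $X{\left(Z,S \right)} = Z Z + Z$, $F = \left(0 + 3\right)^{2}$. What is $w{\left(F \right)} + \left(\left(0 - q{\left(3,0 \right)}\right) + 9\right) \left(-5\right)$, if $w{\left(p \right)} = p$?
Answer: $39$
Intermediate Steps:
$F = 9$ ($F = 3^{2} = 9$)
$X{\left(Z,S \right)} = Z + Z^{2}$ ($X{\left(Z,S \right)} = Z^{2} + Z = Z + Z^{2}$)
$q{\left(s,Q \right)} = s + s \left(1 + s\right)$ ($q{\left(s,Q \right)} = s \left(1 + s\right) + s = s + s \left(1 + s\right)$)
$w{\left(F \right)} + \left(\left(0 - q{\left(3,0 \right)}\right) + 9\right) \left(-5\right) = 9 + \left(\left(0 - 3 \left(2 + 3\right)\right) + 9\right) \left(-5\right) = 9 + \left(\left(0 - 3 \cdot 5\right) + 9\right) \left(-5\right) = 9 + \left(\left(0 - 15\right) + 9\right) \left(-5\right) = 9 + \left(-15 + 9\right) \left(-5\right) = 9 - -30 = 9 + 30 = 39$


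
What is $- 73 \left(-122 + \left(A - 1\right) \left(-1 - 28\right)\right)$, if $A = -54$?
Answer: $-107529$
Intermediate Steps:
$- 73 \left(-122 + \left(A - 1\right) \left(-1 - 28\right)\right) = - 73 \left(-122 + \left(-54 - 1\right) \left(-1 - 28\right)\right) = - 73 \left(-122 - -1595\right) = - 73 \left(-122 + 1595\right) = \left(-73\right) 1473 = -107529$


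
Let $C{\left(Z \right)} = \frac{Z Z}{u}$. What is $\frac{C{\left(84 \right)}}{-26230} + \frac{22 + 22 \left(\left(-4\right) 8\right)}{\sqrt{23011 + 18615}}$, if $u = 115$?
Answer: $- \frac{3528}{1508225} - \frac{341 \sqrt{41626}}{20813} \approx -3.3451$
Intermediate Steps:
$C{\left(Z \right)} = \frac{Z^{2}}{115}$ ($C{\left(Z \right)} = \frac{Z Z}{115} = Z^{2} \cdot \frac{1}{115} = \frac{Z^{2}}{115}$)
$\frac{C{\left(84 \right)}}{-26230} + \frac{22 + 22 \left(\left(-4\right) 8\right)}{\sqrt{23011 + 18615}} = \frac{\frac{1}{115} \cdot 84^{2}}{-26230} + \frac{22 + 22 \left(\left(-4\right) 8\right)}{\sqrt{23011 + 18615}} = \frac{1}{115} \cdot 7056 \left(- \frac{1}{26230}\right) + \frac{22 + 22 \left(-32\right)}{\sqrt{41626}} = \frac{7056}{115} \left(- \frac{1}{26230}\right) + \left(22 - 704\right) \frac{\sqrt{41626}}{41626} = - \frac{3528}{1508225} - 682 \frac{\sqrt{41626}}{41626} = - \frac{3528}{1508225} - \frac{341 \sqrt{41626}}{20813}$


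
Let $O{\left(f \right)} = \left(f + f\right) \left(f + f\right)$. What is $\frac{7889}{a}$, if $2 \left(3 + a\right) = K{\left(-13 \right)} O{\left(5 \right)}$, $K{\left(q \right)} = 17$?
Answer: $\frac{1127}{121} \approx 9.3141$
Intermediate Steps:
$O{\left(f \right)} = 4 f^{2}$ ($O{\left(f \right)} = 2 f 2 f = 4 f^{2}$)
$a = 847$ ($a = -3 + \frac{17 \cdot 4 \cdot 5^{2}}{2} = -3 + \frac{17 \cdot 4 \cdot 25}{2} = -3 + \frac{17 \cdot 100}{2} = -3 + \frac{1}{2} \cdot 1700 = -3 + 850 = 847$)
$\frac{7889}{a} = \frac{7889}{847} = 7889 \cdot \frac{1}{847} = \frac{1127}{121}$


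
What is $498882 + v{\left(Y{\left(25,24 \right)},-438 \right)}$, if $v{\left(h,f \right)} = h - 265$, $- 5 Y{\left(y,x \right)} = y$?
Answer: $498612$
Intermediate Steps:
$Y{\left(y,x \right)} = - \frac{y}{5}$
$v{\left(h,f \right)} = -265 + h$
$498882 + v{\left(Y{\left(25,24 \right)},-438 \right)} = 498882 - 270 = 498612$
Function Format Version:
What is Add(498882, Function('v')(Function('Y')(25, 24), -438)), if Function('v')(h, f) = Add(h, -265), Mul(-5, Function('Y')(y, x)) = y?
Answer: 498612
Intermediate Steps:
Function('Y')(y, x) = Mul(Rational(-1, 5), y)
Function('v')(h, f) = Add(-265, h)
Add(498882, Function('v')(Function('Y')(25, 24), -438)) = Add(498882, Add(-265, Mul(Rational(-1, 5), 25))) = Add(498882, Add(-265, -5)) = Add(498882, -270) = 498612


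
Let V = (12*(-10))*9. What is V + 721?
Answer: -359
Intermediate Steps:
V = -1080 (V = -120*9 = -1080)
V + 721 = -1080 + 721 = -359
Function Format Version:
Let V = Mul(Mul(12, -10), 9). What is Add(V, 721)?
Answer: -359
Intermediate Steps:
V = -1080 (V = Mul(-120, 9) = -1080)
Add(V, 721) = Add(-1080, 721) = -359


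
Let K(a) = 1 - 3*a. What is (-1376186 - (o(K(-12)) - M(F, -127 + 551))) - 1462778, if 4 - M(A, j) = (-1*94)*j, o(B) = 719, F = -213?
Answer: -2799823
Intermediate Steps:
M(A, j) = 4 + 94*j (M(A, j) = 4 - (-1*94)*j = 4 - (-94)*j = 4 + 94*j)
(-1376186 - (o(K(-12)) - M(F, -127 + 551))) - 1462778 = (-1376186 - (719 - (4 + 94*(-127 + 551)))) - 1462778 = (-1376186 - (719 - (4 + 94*424))) - 1462778 = (-1376186 - (719 - (4 + 39856))) - 1462778 = (-1376186 - (719 - 1*39860)) - 1462778 = (-1376186 - (719 - 39860)) - 1462778 = (-1376186 - 1*(-39141)) - 1462778 = (-1376186 + 39141) - 1462778 = -1337045 - 1462778 = -2799823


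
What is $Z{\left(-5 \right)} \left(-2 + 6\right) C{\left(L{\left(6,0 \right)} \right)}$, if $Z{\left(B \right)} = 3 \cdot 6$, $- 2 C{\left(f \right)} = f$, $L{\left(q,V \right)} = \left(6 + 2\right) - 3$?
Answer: $-180$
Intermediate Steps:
$L{\left(q,V \right)} = 5$ ($L{\left(q,V \right)} = 8 - 3 = 5$)
$C{\left(f \right)} = - \frac{f}{2}$
$Z{\left(B \right)} = 18$
$Z{\left(-5 \right)} \left(-2 + 6\right) C{\left(L{\left(6,0 \right)} \right)} = 18 \left(-2 + 6\right) \left(\left(- \frac{1}{2}\right) 5\right) = 18 \cdot 4 \left(- \frac{5}{2}\right) = 72 \left(- \frac{5}{2}\right) = -180$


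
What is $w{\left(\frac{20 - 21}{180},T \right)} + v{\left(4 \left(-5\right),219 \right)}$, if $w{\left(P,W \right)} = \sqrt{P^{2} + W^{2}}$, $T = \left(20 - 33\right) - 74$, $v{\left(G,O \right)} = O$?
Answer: $219 + \frac{\sqrt{245235601}}{180} \approx 306.0$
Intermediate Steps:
$T = -87$ ($T = -13 - 74 = -87$)
$w{\left(\frac{20 - 21}{180},T \right)} + v{\left(4 \left(-5\right),219 \right)} = \sqrt{\left(\frac{20 - 21}{180}\right)^{2} + \left(-87\right)^{2}} + 219 = \sqrt{\left(\left(20 - 21\right) \frac{1}{180}\right)^{2} + 7569} + 219 = \sqrt{\left(\left(-1\right) \frac{1}{180}\right)^{2} + 7569} + 219 = \sqrt{\left(- \frac{1}{180}\right)^{2} + 7569} + 219 = \sqrt{\frac{1}{32400} + 7569} + 219 = \sqrt{\frac{245235601}{32400}} + 219 = \frac{\sqrt{245235601}}{180} + 219 = 219 + \frac{\sqrt{245235601}}{180}$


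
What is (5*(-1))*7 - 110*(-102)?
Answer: 11185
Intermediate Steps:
(5*(-1))*7 - 110*(-102) = -5*7 + 11220 = -35 + 11220 = 11185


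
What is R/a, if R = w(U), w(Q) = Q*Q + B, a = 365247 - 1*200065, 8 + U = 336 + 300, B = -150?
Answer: 197117/82591 ≈ 2.3867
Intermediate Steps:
U = 628 (U = -8 + (336 + 300) = -8 + 636 = 628)
a = 165182 (a = 365247 - 200065 = 165182)
w(Q) = -150 + Q² (w(Q) = Q*Q - 150 = Q² - 150 = -150 + Q²)
R = 394234 (R = -150 + 628² = -150 + 394384 = 394234)
R/a = 394234/165182 = 394234*(1/165182) = 197117/82591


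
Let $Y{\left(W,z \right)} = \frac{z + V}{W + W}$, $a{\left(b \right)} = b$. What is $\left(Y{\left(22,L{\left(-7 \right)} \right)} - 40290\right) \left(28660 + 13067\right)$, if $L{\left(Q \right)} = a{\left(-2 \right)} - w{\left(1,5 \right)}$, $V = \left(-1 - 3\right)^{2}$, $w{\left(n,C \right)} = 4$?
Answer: $- \frac{36985769625}{22} \approx -1.6812 \cdot 10^{9}$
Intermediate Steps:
$V = 16$ ($V = \left(-4\right)^{2} = 16$)
$L{\left(Q \right)} = -6$ ($L{\left(Q \right)} = -2 - 4 = -6$)
$Y{\left(W,z \right)} = \frac{16 + z}{2 W}$ ($Y{\left(W,z \right)} = \frac{z + 16}{W + W} = \frac{16 + z}{2 W}$)
$\left(Y{\left(22,L{\left(-7 \right)} \right)} - 40290\right) \left(28660 + 13067\right) = \left(\frac{16 - 6}{2 \cdot 22} - 40290\right) \left(28660 + 13067\right) = \left(\frac{1}{2} \cdot \frac{1}{22} \cdot 10 - 40290\right) 41727 = \left(\frac{5}{22} - 40290\right) 41727 = \left(- \frac{886375}{22}\right) 41727 = - \frac{36985769625}{22}$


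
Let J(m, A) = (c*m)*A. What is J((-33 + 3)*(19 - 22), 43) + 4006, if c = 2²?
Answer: 19486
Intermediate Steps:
c = 4
J(m, A) = 4*A*m (J(m, A) = (4*m)*A = 4*A*m)
J((-33 + 3)*(19 - 22), 43) + 4006 = 4*43*((-33 + 3)*(19 - 22)) + 4006 = 4*43*(-30*(-3)) + 4006 = 4*43*90 + 4006 = 15480 + 4006 = 19486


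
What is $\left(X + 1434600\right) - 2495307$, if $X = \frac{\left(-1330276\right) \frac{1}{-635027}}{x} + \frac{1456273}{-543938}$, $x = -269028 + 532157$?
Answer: $- \frac{96406615681748211786149}{90888786769544054} \approx -1.0607 \cdot 10^{6}$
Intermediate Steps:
$x = 263129$
$X = - \frac{243333785446899971}{90888786769544054}$ ($X = \frac{\left(-1330276\right) \frac{1}{-635027}}{263129} + \frac{1456273}{-543938} = \left(-1330276\right) \left(- \frac{1}{635027}\right) \frac{1}{263129} + 1456273 \left(- \frac{1}{543938}\right) = \frac{1330276}{635027} \cdot \frac{1}{263129} - \frac{1456273}{543938} = \frac{1330276}{167094019483} - \frac{1456273}{543938} = - \frac{243333785446899971}{90888786769544054} \approx -2.6773$)
$\left(X + 1434600\right) - 2495307 = \left(- \frac{243333785446899971}{90888786769544054} + 1434600\right) - 2495307 = \frac{130388810165802452968429}{90888786769544054} - 2495307 = - \frac{96406615681748211786149}{90888786769544054}$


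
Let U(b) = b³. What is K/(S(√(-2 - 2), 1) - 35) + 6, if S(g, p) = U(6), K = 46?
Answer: 1132/181 ≈ 6.2541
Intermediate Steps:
S(g, p) = 216 (S(g, p) = 6³ = 216)
K/(S(√(-2 - 2), 1) - 35) + 6 = 46/(216 - 35) + 6 = 46/181 + 6 = 1132/181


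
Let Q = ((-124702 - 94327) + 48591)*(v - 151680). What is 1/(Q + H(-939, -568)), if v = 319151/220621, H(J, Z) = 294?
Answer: 220621/5703447668461076 ≈ 3.8682e-11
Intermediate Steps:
v = 319151/220621 (v = 319151*(1/220621) = 319151/220621 ≈ 1.4466)
Q = 5703447603598502/220621 (Q = ((-124702 - 94327) + 48591)*(319151/220621 - 151680) = (-219029 + 48591)*(-33463474129/220621) = -170438*(-33463474129/220621) = 5703447603598502/220621 ≈ 2.5852e+10)
1/(Q + H(-939, -568)) = 1/(5703447603598502/220621 + 294) = 1/(5703447668461076/220621) = 220621/5703447668461076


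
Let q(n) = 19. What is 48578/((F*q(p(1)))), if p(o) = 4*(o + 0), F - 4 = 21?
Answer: 48578/475 ≈ 102.27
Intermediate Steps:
F = 25 (F = 4 + 21 = 25)
p(o) = 4*o
48578/((F*q(p(1)))) = 48578/((25*19)) = 48578/475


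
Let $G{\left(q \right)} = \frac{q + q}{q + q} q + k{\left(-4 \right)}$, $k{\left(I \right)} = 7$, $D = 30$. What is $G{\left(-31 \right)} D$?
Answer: $-720$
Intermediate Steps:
$G{\left(q \right)} = 7 + q$ ($G{\left(q \right)} = \frac{q + q}{q + q} q + 7 = \frac{2 q}{2 q} q + 7 = 2 q \frac{1}{2 q} q + 7 = 1 q + 7 = q + 7 = 7 + q$)
$G{\left(-31 \right)} D = \left(7 - 31\right) 30 = \left(-24\right) 30 = -720$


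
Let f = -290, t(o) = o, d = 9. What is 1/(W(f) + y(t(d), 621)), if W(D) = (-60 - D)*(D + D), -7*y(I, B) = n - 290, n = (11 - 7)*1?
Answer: -7/933514 ≈ -7.4986e-6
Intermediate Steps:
n = 4 (n = 4*1 = 4)
y(I, B) = 286/7 (y(I, B) = -(4 - 290)/7 = -⅐*(-286) = 286/7)
W(D) = 2*D*(-60 - D) (W(D) = (-60 - D)*(2*D) = 2*D*(-60 - D))
1/(W(f) + y(t(d), 621)) = 1/(-2*(-290)*(60 - 290) + 286/7) = 1/(-2*(-290)*(-230) + 286/7) = 1/(-133400 + 286/7) = 1/(-933514/7) = -7/933514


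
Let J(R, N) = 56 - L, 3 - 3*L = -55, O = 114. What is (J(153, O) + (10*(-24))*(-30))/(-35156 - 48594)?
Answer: -2171/25125 ≈ -0.086408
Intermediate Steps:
L = 58/3 (L = 1 - 1/3*(-55) = 1 + 55/3 = 58/3 ≈ 19.333)
J(R, N) = 110/3 (J(R, N) = 56 - 1*58/3 = 56 - 58/3 = 110/3)
(J(153, O) + (10*(-24))*(-30))/(-35156 - 48594) = (110/3 + (10*(-24))*(-30))/(-35156 - 48594) = (110/3 - 240*(-30))/(-83750) = (110/3 + 7200)*(-1/83750) = (21710/3)*(-1/83750) = -2171/25125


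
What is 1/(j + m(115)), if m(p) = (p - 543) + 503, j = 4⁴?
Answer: 1/331 ≈ 0.0030211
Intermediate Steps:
j = 256
m(p) = -40 + p (m(p) = (-543 + p) + 503 = -40 + p)
1/(j + m(115)) = 1/(256 + (-40 + 115)) = 1/(256 + 75) = 1/331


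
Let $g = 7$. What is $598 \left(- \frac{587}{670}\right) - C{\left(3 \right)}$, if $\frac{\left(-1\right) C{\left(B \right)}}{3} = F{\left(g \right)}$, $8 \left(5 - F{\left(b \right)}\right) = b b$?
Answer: $- \frac{1413149}{2680} \approx -527.29$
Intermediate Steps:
$F{\left(b \right)} = 5 - \frac{b^{2}}{8}$ ($F{\left(b \right)} = 5 - \frac{b b}{8} = 5 - \frac{b^{2}}{8}$)
$C{\left(B \right)} = \frac{27}{8}$ ($C{\left(B \right)} = - 3 \left(5 - \frac{7^{2}}{8}\right) = - 3 \left(5 - \frac{49}{8}\right) = \left(-3\right) \left(- \frac{9}{8}\right) = \frac{27}{8}$)
$598 \left(- \frac{587}{670}\right) - C{\left(3 \right)} = 598 \left(- \frac{587}{670}\right) - \frac{27}{8} = - \frac{175513}{335} - \frac{27}{8} = - \frac{1413149}{2680}$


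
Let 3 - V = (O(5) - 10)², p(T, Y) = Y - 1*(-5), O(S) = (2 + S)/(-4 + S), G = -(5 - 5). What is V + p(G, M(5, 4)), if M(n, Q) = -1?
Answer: -2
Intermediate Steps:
G = 0 (G = -1*0 = 0)
O(S) = (2 + S)/(-4 + S)
p(T, Y) = 5 + Y (p(T, Y) = Y + 5 = 5 + Y)
V = -6 (V = 3 - ((2 + 5)/(-4 + 5) - 10)² = 3 - (7/1 - 10)² = 3 - (1*7 - 10)² = 3 - (7 - 10)² = 3 - 1*(-3)² = 3 - 1*9 = 3 - 9 = -6)
V + p(G, M(5, 4)) = -6 + (5 - 1) = -6 + 4 = -2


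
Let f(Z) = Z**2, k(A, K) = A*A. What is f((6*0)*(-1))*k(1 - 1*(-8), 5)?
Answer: 0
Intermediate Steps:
k(A, K) = A**2
f((6*0)*(-1))*k(1 - 1*(-8), 5) = ((6*0)*(-1))**2*(1 - 1*(-8))**2 = (0*(-1))**2*(1 + 8)**2 = 0**2*9**2 = 0*81 = 0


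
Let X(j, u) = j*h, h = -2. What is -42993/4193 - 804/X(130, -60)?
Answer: -1951752/272545 ≈ -7.1612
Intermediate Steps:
X(j, u) = -2*j (X(j, u) = j*(-2) = -2*j)
-42993/4193 - 804/X(130, -60) = -42993/4193 - 804/((-2*130)) = -42993*1/4193 - 804/(-260) = -42993/4193 - 804*(-1/260) = -42993/4193 + 201/65 = -1951752/272545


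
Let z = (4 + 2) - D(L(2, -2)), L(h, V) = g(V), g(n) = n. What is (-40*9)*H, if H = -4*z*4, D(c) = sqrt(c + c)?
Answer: 34560 - 11520*I ≈ 34560.0 - 11520.0*I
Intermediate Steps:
L(h, V) = V
D(c) = sqrt(2)*sqrt(c) (D(c) = sqrt(2*c) = sqrt(2)*sqrt(c))
z = 6 - 2*I (z = (4 + 2) - sqrt(2)*sqrt(-2) = 6 - sqrt(2)*I*sqrt(2) = 6 - 2*I ≈ 6.0 - 2.0*I)
H = -96 + 32*I (H = -4*(6 - 2*I)*4 = (-24 + 8*I)*4 = -96 + 32*I ≈ -96.0 + 32.0*I)
(-40*9)*H = (-40*9)*(-96 + 32*I) = -360*(-96 + 32*I) = 34560 - 11520*I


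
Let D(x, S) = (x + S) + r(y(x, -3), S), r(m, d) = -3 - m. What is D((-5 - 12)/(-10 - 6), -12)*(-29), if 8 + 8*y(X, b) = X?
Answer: 48517/128 ≈ 379.04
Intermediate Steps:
y(X, b) = -1 + X/8
D(x, S) = -2 + S + 7*x/8 (D(x, S) = (x + S) + (-3 - (-1 + x/8)) = (S + x) + (-3 + (1 - x/8)) = (S + x) + (-2 - x/8) = -2 + S + 7*x/8)
D((-5 - 12)/(-10 - 6), -12)*(-29) = (-2 - 12 + 7*((-5 - 12)/(-10 - 6))/8)*(-29) = (-2 - 12 + 7*(-17/(-16))/8)*(-29) = (-2 - 12 + 7*(-17*(-1/16))/8)*(-29) = (-2 - 12 + (7/8)*(17/16))*(-29) = (-2 - 12 + 119/128)*(-29) = -1673/128*(-29) = 48517/128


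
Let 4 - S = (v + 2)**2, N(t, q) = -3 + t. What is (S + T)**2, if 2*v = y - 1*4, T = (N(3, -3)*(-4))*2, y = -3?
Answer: 49/16 ≈ 3.0625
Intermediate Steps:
T = 0 (T = ((-3 + 3)*(-4))*2 = (0*(-4))*2 = 0*2 = 0)
v = -7/2 (v = (-3 - 1*4)/2 = (-3 - 4)/2 = (1/2)*(-7) = -7/2 ≈ -3.5000)
S = 7/4 (S = 4 - (-7/2 + 2)**2 = 4 - (-3/2)**2 = 4 - 1*9/4 = 4 - 9/4 = 7/4 ≈ 1.7500)
(S + T)**2 = (7/4 + 0)**2 = (7/4)**2 = 49/16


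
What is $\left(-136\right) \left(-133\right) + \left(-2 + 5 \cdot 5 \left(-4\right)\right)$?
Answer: $17986$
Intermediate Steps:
$\left(-136\right) \left(-133\right) + \left(-2 + 5 \cdot 5 \left(-4\right)\right) = 18088 + \left(-2 + 5 \left(-20\right)\right) = 18088 - 102 = 17986$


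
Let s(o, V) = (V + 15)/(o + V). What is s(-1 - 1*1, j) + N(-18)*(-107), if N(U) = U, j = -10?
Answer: 23107/12 ≈ 1925.6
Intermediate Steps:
s(o, V) = (15 + V)/(V + o)
s(-1 - 1*1, j) + N(-18)*(-107) = (15 - 10)/(-10 + (-1 - 1*1)) - 18*(-107) = 5/(-10 + (-1 - 1)) + 1926 = 5/(-10 - 2) + 1926 = 5/(-12) + 1926 = -1/12*5 + 1926 = -5/12 + 1926 = 23107/12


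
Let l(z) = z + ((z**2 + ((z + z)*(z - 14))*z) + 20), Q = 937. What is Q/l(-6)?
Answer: -937/1390 ≈ -0.67410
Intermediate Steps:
l(z) = 20 + z + z**2 + 2*z**2*(-14 + z) (l(z) = z + ((z**2 + ((2*z)*(-14 + z))*z) + 20) = z + ((z**2 + (2*z*(-14 + z))*z) + 20) = z + ((z**2 + 2*z**2*(-14 + z)) + 20) = z + (20 + z**2 + 2*z**2*(-14 + z)) = 20 + z + z**2 + 2*z**2*(-14 + z))
Q/l(-6) = 937/(20 - 6 - 27*(-6)**2 + 2*(-6)**3) = 937/(20 - 6 - 27*36 + 2*(-216)) = 937/(20 - 6 - 972 - 432) = 937/(-1390) = 937*(-1/1390) = -937/1390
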